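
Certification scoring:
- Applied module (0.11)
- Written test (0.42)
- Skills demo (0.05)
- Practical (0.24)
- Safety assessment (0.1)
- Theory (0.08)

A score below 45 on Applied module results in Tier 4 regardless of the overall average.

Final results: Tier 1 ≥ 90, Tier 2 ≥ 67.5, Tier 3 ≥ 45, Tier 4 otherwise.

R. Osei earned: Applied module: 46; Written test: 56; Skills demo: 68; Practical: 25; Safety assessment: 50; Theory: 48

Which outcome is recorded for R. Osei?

Applied module score 46 ≥ 45: minimum met.
Weighted total:
  Applied module 46 × 0.11 = 5.06
  Written test 56 × 0.42 = 23.52
  Skills demo 68 × 0.05 = 3.4
  Practical 25 × 0.24 = 6
  Safety assessment 50 × 0.1 = 5
  Theory 48 × 0.08 = 3.84
Sum = 46.82
46.82 is ≥ 45 and < 67.5 → Tier 3

Tier 3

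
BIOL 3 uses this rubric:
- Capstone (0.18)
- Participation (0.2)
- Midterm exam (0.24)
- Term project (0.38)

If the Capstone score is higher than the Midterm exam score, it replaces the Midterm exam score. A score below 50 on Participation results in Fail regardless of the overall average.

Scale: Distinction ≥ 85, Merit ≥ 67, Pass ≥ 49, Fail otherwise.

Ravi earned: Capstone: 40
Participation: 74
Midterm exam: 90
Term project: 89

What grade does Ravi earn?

Capstone (40) ≤ Midterm exam (90), so Midterm exam stays at 90.
Participation score 74 ≥ 50: minimum met.
Weighted total:
  Capstone 40 × 0.18 = 7.2
  Participation 74 × 0.2 = 14.8
  Midterm exam 90 × 0.24 = 21.6
  Term project 89 × 0.38 = 33.82
Sum = 77.42
77.42 is ≥ 67 and < 85 → Merit

Merit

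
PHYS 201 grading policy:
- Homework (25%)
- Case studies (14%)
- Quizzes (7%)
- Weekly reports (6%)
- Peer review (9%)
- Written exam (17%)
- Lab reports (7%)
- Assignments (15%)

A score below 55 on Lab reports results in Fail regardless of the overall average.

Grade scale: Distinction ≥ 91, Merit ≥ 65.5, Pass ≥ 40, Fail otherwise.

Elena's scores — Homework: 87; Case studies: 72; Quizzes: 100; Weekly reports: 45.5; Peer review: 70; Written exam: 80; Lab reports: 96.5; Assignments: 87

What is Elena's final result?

Merit

Lab reports score 96.5 ≥ 55: minimum met.
Weighted total:
  Homework 87 × 0.25 = 21.75
  Case studies 72 × 0.14 = 10.08
  Quizzes 100 × 0.07 = 7
  Weekly reports 45.5 × 0.06 = 2.73
  Peer review 70 × 0.09 = 6.3
  Written exam 80 × 0.17 = 13.6
  Lab reports 96.5 × 0.07 = 6.755
  Assignments 87 × 0.15 = 13.05
Sum = 81.265
81.265 is ≥ 65.5 and < 91 → Merit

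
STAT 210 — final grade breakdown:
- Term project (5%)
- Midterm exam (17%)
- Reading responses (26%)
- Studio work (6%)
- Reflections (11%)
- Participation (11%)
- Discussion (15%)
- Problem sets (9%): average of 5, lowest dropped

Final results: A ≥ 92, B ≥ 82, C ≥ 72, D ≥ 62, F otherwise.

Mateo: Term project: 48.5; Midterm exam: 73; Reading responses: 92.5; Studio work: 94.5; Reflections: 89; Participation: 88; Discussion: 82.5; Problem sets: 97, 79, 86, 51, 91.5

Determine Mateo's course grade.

B

Problem sets: drop 51 → average of remaining 4 = 353.5/4 = 88.375
Weighted total:
  Term project 48.5 × 0.05 = 2.425
  Midterm exam 73 × 0.17 = 12.41
  Reading responses 92.5 × 0.26 = 24.05
  Studio work 94.5 × 0.06 = 5.67
  Reflections 89 × 0.11 = 9.79
  Participation 88 × 0.11 = 9.68
  Discussion 82.5 × 0.15 = 12.375
  Problem sets 88.375 × 0.09 = 7.95375
Sum = 84.35375
84.35375 is ≥ 82 and < 92 → B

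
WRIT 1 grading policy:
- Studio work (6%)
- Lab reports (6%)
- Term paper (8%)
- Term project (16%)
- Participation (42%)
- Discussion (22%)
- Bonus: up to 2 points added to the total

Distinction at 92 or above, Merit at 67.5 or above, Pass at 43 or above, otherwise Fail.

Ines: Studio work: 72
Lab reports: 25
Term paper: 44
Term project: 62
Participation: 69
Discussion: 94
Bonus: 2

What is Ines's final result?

Weighted total:
  Studio work 72 × 0.06 = 4.32
  Lab reports 25 × 0.06 = 1.5
  Term paper 44 × 0.08 = 3.52
  Term project 62 × 0.16 = 9.92
  Participation 69 × 0.42 = 28.98
  Discussion 94 × 0.22 = 20.68
Sum = 68.92
Bonus: 68.92 + 2 = 70.92
70.92 is ≥ 67.5 and < 92 → Merit

Merit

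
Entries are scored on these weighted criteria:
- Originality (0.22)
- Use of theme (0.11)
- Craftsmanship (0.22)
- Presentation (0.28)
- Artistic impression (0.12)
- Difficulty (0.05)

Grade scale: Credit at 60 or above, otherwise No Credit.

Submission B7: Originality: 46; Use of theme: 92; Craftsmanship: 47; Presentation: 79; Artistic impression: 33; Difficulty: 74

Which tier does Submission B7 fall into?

Credit

Weighted total:
  Originality 46 × 0.22 = 10.12
  Use of theme 92 × 0.11 = 10.12
  Craftsmanship 47 × 0.22 = 10.34
  Presentation 79 × 0.28 = 22.12
  Artistic impression 33 × 0.12 = 3.96
  Difficulty 74 × 0.05 = 3.7
Sum = 60.36
60.36 ≥ 60 → Credit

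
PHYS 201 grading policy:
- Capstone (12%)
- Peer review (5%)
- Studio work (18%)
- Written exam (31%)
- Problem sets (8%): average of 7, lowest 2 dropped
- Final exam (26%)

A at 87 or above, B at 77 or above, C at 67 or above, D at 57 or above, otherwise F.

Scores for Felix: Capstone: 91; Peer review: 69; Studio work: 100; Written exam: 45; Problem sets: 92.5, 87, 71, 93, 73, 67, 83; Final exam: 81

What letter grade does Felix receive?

C

Problem sets: drop 67, 71 → average of remaining 5 = 428.5/5 = 85.7
Weighted total:
  Capstone 91 × 0.12 = 10.92
  Peer review 69 × 0.05 = 3.45
  Studio work 100 × 0.18 = 18
  Written exam 45 × 0.31 = 13.95
  Problem sets 85.7 × 0.08 = 6.856
  Final exam 81 × 0.26 = 21.06
Sum = 74.236
74.236 is ≥ 67 and < 77 → C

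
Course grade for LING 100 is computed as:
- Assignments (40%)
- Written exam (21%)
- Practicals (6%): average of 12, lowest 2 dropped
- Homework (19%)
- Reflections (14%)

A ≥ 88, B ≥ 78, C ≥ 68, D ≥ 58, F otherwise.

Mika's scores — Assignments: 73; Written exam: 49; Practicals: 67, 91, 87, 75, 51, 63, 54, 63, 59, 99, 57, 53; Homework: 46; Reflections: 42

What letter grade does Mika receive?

Practicals: drop 51, 53 → average of remaining 10 = 715/10 = 71.5
Weighted total:
  Assignments 73 × 0.4 = 29.2
  Written exam 49 × 0.21 = 10.29
  Practicals 71.5 × 0.06 = 4.29
  Homework 46 × 0.19 = 8.74
  Reflections 42 × 0.14 = 5.88
Sum = 58.4
58.4 is ≥ 58 and < 68 → D

D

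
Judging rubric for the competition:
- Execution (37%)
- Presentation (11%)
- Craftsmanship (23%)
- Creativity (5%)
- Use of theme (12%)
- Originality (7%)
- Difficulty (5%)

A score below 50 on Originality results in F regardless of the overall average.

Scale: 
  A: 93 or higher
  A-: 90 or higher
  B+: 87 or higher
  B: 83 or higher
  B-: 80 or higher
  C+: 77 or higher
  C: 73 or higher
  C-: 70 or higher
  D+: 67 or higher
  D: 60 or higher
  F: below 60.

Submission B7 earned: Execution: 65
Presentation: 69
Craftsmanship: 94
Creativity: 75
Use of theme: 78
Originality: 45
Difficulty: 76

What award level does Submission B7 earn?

F

Originality score 45 < 50: minimum not met.
Weighted total:
  Execution 65 × 0.37 = 24.05
  Presentation 69 × 0.11 = 7.59
  Craftsmanship 94 × 0.23 = 21.62
  Creativity 75 × 0.05 = 3.75
  Use of theme 78 × 0.12 = 9.36
  Originality 45 × 0.07 = 3.15
  Difficulty 76 × 0.05 = 3.8
Sum = 73.32
Because the Originality minimum was not met, the result is F.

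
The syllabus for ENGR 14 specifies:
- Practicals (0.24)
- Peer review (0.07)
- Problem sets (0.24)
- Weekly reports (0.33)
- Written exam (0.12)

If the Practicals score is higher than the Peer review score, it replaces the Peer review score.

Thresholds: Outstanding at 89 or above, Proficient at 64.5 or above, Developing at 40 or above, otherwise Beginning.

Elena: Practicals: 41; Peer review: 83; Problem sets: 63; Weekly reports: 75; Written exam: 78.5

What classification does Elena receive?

Proficient

Practicals (41) ≤ Peer review (83), so Peer review stays at 83.
Weighted total:
  Practicals 41 × 0.24 = 9.84
  Peer review 83 × 0.07 = 5.81
  Problem sets 63 × 0.24 = 15.12
  Weekly reports 75 × 0.33 = 24.75
  Written exam 78.5 × 0.12 = 9.42
Sum = 64.94
64.94 is ≥ 64.5 and < 89 → Proficient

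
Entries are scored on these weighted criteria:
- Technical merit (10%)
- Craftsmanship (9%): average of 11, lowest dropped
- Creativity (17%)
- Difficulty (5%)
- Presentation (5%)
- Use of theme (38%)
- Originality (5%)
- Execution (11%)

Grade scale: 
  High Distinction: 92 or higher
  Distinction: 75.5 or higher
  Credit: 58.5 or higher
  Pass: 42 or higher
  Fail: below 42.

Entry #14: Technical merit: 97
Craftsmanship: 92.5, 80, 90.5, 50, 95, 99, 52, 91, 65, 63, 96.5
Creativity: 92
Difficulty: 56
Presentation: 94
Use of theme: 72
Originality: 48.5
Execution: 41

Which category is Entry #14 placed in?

Craftsmanship: drop 50 → average of remaining 10 = 824.5/10 = 82.45
Weighted total:
  Technical merit 97 × 0.1 = 9.7
  Craftsmanship 82.45 × 0.09 = 7.4205
  Creativity 92 × 0.17 = 15.64
  Difficulty 56 × 0.05 = 2.8
  Presentation 94 × 0.05 = 4.7
  Use of theme 72 × 0.38 = 27.36
  Originality 48.5 × 0.05 = 2.425
  Execution 41 × 0.11 = 4.51
Sum = 74.5555
74.5555 is ≥ 58.5 and < 75.5 → Credit

Credit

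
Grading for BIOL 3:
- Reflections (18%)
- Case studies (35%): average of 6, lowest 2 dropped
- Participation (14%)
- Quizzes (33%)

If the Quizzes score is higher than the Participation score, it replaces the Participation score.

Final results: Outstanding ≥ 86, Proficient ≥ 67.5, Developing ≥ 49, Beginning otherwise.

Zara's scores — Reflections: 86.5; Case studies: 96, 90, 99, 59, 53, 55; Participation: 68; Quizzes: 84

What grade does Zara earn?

Case studies: drop 53, 55 → average of remaining 4 = 344/4 = 86
Quizzes (84) > Participation (68), so Participation counts as 84.
Weighted total:
  Reflections 86.5 × 0.18 = 15.57
  Case studies 86 × 0.35 = 30.1
  Participation 84 × 0.14 = 11.76
  Quizzes 84 × 0.33 = 27.72
Sum = 85.15
85.15 is ≥ 67.5 and < 86 → Proficient

Proficient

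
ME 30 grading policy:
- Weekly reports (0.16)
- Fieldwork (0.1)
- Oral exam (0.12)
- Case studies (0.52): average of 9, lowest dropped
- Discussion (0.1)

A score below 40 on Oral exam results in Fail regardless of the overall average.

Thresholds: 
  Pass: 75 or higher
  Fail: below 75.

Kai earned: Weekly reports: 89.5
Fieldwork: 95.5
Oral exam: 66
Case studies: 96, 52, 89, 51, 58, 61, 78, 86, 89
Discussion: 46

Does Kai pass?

Pass

Case studies: drop 51 → average of remaining 8 = 609/8 = 76.125
Oral exam score 66 ≥ 40: minimum met.
Weighted total:
  Weekly reports 89.5 × 0.16 = 14.32
  Fieldwork 95.5 × 0.1 = 9.55
  Oral exam 66 × 0.12 = 7.92
  Case studies 76.125 × 0.52 = 39.585
  Discussion 46 × 0.1 = 4.6
Sum = 75.975
75.975 ≥ 75 → Pass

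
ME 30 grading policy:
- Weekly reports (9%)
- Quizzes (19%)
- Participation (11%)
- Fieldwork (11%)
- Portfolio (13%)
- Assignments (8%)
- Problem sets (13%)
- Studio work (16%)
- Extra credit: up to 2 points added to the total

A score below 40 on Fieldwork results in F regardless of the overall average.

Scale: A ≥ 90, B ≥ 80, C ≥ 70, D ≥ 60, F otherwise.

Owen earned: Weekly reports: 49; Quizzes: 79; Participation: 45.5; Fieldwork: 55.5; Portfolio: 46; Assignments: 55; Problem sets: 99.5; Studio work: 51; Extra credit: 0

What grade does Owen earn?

D

Fieldwork score 55.5 ≥ 40: minimum met.
Weighted total:
  Weekly reports 49 × 0.09 = 4.41
  Quizzes 79 × 0.19 = 15.01
  Participation 45.5 × 0.11 = 5.005
  Fieldwork 55.5 × 0.11 = 6.105
  Portfolio 46 × 0.13 = 5.98
  Assignments 55 × 0.08 = 4.4
  Problem sets 99.5 × 0.13 = 12.935
  Studio work 51 × 0.16 = 8.16
Sum = 62.005
Extra credit: 62.005 + 0 = 62.005
62.005 is ≥ 60 and < 70 → D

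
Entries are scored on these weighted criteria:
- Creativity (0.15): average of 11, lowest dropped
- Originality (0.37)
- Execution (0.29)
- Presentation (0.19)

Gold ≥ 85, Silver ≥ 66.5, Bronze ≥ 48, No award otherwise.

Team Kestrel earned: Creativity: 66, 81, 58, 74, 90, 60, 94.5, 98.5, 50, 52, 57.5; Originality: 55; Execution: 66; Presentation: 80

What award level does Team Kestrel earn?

Bronze

Creativity: drop 50 → average of remaining 10 = 731.5/10 = 73.15
Weighted total:
  Creativity 73.15 × 0.15 = 10.9725
  Originality 55 × 0.37 = 20.35
  Execution 66 × 0.29 = 19.14
  Presentation 80 × 0.19 = 15.2
Sum = 65.6625
65.6625 is ≥ 48 and < 66.5 → Bronze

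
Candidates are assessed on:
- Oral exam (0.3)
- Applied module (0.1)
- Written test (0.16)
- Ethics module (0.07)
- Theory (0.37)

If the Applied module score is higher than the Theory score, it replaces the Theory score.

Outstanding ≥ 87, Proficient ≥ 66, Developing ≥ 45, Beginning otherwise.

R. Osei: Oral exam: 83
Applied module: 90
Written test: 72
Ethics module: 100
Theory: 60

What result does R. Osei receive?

Applied module (90) > Theory (60), so Theory counts as 90.
Weighted total:
  Oral exam 83 × 0.3 = 24.9
  Applied module 90 × 0.1 = 9
  Written test 72 × 0.16 = 11.52
  Ethics module 100 × 0.07 = 7
  Theory 90 × 0.37 = 33.3
Sum = 85.72
85.72 is ≥ 66 and < 87 → Proficient

Proficient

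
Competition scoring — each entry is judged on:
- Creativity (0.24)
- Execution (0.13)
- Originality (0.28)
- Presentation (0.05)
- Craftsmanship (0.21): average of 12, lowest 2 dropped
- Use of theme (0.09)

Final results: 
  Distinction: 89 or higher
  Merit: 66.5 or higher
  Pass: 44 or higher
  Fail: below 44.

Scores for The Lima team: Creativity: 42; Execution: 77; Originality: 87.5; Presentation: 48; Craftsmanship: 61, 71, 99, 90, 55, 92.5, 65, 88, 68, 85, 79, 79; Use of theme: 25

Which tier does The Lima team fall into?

Pass

Craftsmanship: drop 55, 61 → average of remaining 10 = 816.5/10 = 81.65
Weighted total:
  Creativity 42 × 0.24 = 10.08
  Execution 77 × 0.13 = 10.01
  Originality 87.5 × 0.28 = 24.5
  Presentation 48 × 0.05 = 2.4
  Craftsmanship 81.65 × 0.21 = 17.1465
  Use of theme 25 × 0.09 = 2.25
Sum = 66.3865
66.3865 is ≥ 44 and < 66.5 → Pass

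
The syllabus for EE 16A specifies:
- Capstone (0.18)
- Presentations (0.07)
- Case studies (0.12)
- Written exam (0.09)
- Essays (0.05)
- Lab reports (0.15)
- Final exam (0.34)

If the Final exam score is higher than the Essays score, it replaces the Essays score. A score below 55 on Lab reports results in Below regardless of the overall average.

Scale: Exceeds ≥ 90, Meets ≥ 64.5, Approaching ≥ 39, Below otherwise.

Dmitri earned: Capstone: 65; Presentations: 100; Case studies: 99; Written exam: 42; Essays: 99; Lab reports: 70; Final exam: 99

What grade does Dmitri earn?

Final exam (99) ≤ Essays (99), so Essays stays at 99.
Lab reports score 70 ≥ 55: minimum met.
Weighted total:
  Capstone 65 × 0.18 = 11.7
  Presentations 100 × 0.07 = 7
  Case studies 99 × 0.12 = 11.88
  Written exam 42 × 0.09 = 3.78
  Essays 99 × 0.05 = 4.95
  Lab reports 70 × 0.15 = 10.5
  Final exam 99 × 0.34 = 33.66
Sum = 83.47
83.47 is ≥ 64.5 and < 90 → Meets

Meets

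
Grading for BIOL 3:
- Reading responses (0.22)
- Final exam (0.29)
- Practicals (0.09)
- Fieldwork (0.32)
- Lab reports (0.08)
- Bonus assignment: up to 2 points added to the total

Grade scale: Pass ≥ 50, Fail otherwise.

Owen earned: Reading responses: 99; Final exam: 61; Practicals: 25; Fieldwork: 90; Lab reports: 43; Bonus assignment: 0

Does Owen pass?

Pass

Weighted total:
  Reading responses 99 × 0.22 = 21.78
  Final exam 61 × 0.29 = 17.69
  Practicals 25 × 0.09 = 2.25
  Fieldwork 90 × 0.32 = 28.8
  Lab reports 43 × 0.08 = 3.44
Sum = 73.96
Bonus assignment: 73.96 + 0 = 73.96
73.96 ≥ 50 → Pass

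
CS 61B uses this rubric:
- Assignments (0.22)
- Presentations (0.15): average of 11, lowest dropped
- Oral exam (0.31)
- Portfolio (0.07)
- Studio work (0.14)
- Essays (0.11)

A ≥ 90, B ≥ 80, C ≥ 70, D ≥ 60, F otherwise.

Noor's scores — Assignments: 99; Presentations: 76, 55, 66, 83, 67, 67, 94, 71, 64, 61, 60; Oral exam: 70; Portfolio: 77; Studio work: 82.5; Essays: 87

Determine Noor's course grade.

B

Presentations: drop 55 → average of remaining 10 = 709/10 = 70.9
Weighted total:
  Assignments 99 × 0.22 = 21.78
  Presentations 70.9 × 0.15 = 10.635
  Oral exam 70 × 0.31 = 21.7
  Portfolio 77 × 0.07 = 5.39
  Studio work 82.5 × 0.14 = 11.55
  Essays 87 × 0.11 = 9.57
Sum = 80.625
80.625 is ≥ 80 and < 90 → B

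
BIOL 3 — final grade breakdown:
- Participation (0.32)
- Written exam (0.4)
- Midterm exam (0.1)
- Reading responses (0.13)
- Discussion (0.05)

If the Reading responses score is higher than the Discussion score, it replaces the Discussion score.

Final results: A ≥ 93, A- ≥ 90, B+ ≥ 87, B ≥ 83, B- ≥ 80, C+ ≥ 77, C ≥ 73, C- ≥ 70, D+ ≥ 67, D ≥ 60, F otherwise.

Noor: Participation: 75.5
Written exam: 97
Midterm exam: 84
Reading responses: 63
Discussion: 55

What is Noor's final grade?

B-

Reading responses (63) > Discussion (55), so Discussion counts as 63.
Weighted total:
  Participation 75.5 × 0.32 = 24.16
  Written exam 97 × 0.4 = 38.8
  Midterm exam 84 × 0.1 = 8.4
  Reading responses 63 × 0.13 = 8.19
  Discussion 63 × 0.05 = 3.15
Sum = 82.7
82.7 is ≥ 80 and < 83 → B-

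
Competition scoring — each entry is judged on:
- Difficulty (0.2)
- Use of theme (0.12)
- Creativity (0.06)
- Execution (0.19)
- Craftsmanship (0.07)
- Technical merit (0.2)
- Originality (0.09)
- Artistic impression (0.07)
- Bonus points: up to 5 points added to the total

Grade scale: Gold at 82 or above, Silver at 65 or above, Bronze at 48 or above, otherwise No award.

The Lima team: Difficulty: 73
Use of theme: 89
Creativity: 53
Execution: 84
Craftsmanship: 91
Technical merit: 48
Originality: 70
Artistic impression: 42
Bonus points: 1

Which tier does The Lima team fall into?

Weighted total:
  Difficulty 73 × 0.2 = 14.6
  Use of theme 89 × 0.12 = 10.68
  Creativity 53 × 0.06 = 3.18
  Execution 84 × 0.19 = 15.96
  Craftsmanship 91 × 0.07 = 6.37
  Technical merit 48 × 0.2 = 9.6
  Originality 70 × 0.09 = 6.3
  Artistic impression 42 × 0.07 = 2.94
Sum = 69.63
Bonus points: 69.63 + 1 = 70.63
70.63 is ≥ 65 and < 82 → Silver

Silver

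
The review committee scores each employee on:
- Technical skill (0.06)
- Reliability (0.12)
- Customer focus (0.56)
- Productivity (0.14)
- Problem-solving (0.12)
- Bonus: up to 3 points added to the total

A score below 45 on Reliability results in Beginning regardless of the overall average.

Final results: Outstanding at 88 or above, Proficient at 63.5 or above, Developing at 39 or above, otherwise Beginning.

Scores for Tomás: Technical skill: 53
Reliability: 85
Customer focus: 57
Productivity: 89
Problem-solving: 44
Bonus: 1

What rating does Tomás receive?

Reliability score 85 ≥ 45: minimum met.
Weighted total:
  Technical skill 53 × 0.06 = 3.18
  Reliability 85 × 0.12 = 10.2
  Customer focus 57 × 0.56 = 31.92
  Productivity 89 × 0.14 = 12.46
  Problem-solving 44 × 0.12 = 5.28
Sum = 63.04
Bonus: 63.04 + 1 = 64.04
64.04 is ≥ 63.5 and < 88 → Proficient

Proficient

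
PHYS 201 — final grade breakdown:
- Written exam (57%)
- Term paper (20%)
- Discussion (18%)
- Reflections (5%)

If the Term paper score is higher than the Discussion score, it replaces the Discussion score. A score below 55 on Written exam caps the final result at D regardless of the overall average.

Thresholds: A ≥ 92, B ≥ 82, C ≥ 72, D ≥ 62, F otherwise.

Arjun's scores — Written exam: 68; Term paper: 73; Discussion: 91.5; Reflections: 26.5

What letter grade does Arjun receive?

D

Term paper (73) ≤ Discussion (91.5), so Discussion stays at 91.5.
Written exam score 68 ≥ 55: minimum met.
Weighted total:
  Written exam 68 × 0.57 = 38.76
  Term paper 73 × 0.2 = 14.6
  Discussion 91.5 × 0.18 = 16.47
  Reflections 26.5 × 0.05 = 1.325
Sum = 71.155
71.155 is ≥ 62 and < 72 → D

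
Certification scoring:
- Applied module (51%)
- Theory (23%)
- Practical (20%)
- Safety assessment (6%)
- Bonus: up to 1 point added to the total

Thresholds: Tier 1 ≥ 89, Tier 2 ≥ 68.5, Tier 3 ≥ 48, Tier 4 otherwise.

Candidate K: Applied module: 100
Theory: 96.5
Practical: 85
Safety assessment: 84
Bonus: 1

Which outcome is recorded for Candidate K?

Weighted total:
  Applied module 100 × 0.51 = 51
  Theory 96.5 × 0.23 = 22.195
  Practical 85 × 0.2 = 17
  Safety assessment 84 × 0.06 = 5.04
Sum = 95.235
Bonus: 95.235 + 1 = 96.235
96.235 ≥ 89 → Tier 1

Tier 1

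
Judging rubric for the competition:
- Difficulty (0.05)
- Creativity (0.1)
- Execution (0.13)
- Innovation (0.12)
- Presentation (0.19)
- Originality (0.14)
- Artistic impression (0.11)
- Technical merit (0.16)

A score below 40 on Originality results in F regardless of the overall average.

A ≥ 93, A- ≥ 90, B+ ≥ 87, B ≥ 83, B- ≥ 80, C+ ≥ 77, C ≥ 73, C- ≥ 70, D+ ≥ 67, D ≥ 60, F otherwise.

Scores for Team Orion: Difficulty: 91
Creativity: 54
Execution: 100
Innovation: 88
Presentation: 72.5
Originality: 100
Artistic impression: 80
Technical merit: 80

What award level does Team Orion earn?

B-

Originality score 100 ≥ 40: minimum met.
Weighted total:
  Difficulty 91 × 0.05 = 4.55
  Creativity 54 × 0.1 = 5.4
  Execution 100 × 0.13 = 13
  Innovation 88 × 0.12 = 10.56
  Presentation 72.5 × 0.19 = 13.775
  Originality 100 × 0.14 = 14
  Artistic impression 80 × 0.11 = 8.8
  Technical merit 80 × 0.16 = 12.8
Sum = 82.885
82.885 is ≥ 80 and < 83 → B-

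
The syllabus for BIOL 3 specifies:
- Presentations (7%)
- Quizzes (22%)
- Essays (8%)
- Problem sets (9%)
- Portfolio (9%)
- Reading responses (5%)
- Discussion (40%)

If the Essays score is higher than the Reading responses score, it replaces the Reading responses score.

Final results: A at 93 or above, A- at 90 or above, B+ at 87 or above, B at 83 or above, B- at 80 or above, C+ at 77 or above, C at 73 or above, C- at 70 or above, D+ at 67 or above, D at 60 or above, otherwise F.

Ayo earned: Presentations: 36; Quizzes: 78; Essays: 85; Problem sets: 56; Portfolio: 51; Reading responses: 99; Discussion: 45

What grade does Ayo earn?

F

Essays (85) ≤ Reading responses (99), so Reading responses stays at 99.
Weighted total:
  Presentations 36 × 0.07 = 2.52
  Quizzes 78 × 0.22 = 17.16
  Essays 85 × 0.08 = 6.8
  Problem sets 56 × 0.09 = 5.04
  Portfolio 51 × 0.09 = 4.59
  Reading responses 99 × 0.05 = 4.95
  Discussion 45 × 0.4 = 18
Sum = 59.06
59.06 < 60 → F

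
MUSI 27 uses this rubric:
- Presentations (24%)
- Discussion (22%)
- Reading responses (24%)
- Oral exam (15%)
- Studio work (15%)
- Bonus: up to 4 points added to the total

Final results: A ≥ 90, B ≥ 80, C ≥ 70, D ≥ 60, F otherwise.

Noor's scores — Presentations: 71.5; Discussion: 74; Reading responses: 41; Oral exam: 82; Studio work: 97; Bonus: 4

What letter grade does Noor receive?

C

Weighted total:
  Presentations 71.5 × 0.24 = 17.16
  Discussion 74 × 0.22 = 16.28
  Reading responses 41 × 0.24 = 9.84
  Oral exam 82 × 0.15 = 12.3
  Studio work 97 × 0.15 = 14.55
Sum = 70.13
Bonus: 70.13 + 4 = 74.13
74.13 is ≥ 70 and < 80 → C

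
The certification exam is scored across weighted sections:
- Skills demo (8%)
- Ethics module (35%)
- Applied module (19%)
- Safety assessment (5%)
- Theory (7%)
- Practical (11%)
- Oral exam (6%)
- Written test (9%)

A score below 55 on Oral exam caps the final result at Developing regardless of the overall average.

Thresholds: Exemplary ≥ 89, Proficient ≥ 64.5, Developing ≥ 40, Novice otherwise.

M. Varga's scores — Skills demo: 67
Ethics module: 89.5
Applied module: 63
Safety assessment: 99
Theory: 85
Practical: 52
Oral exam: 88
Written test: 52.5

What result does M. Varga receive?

Proficient

Oral exam score 88 ≥ 55: minimum met.
Weighted total:
  Skills demo 67 × 0.08 = 5.36
  Ethics module 89.5 × 0.35 = 31.325
  Applied module 63 × 0.19 = 11.97
  Safety assessment 99 × 0.05 = 4.95
  Theory 85 × 0.07 = 5.95
  Practical 52 × 0.11 = 5.72
  Oral exam 88 × 0.06 = 5.28
  Written test 52.5 × 0.09 = 4.725
Sum = 75.28
75.28 is ≥ 64.5 and < 89 → Proficient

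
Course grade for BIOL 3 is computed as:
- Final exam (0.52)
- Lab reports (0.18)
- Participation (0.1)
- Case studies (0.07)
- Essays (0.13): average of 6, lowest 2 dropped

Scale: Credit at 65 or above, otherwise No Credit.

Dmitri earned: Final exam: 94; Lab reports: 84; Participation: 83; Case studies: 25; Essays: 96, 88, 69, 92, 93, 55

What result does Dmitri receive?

Credit

Essays: drop 55, 69 → average of remaining 4 = 369/4 = 92.25
Weighted total:
  Final exam 94 × 0.52 = 48.88
  Lab reports 84 × 0.18 = 15.12
  Participation 83 × 0.1 = 8.3
  Case studies 25 × 0.07 = 1.75
  Essays 92.25 × 0.13 = 11.9925
Sum = 86.0425
86.0425 ≥ 65 → Credit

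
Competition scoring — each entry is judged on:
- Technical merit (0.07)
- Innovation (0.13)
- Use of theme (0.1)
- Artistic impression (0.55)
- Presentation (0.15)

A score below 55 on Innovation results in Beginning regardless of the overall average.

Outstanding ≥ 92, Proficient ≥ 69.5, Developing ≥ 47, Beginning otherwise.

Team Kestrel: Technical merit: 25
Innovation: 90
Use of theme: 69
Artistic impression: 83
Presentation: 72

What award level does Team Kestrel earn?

Innovation score 90 ≥ 55: minimum met.
Weighted total:
  Technical merit 25 × 0.07 = 1.75
  Innovation 90 × 0.13 = 11.7
  Use of theme 69 × 0.1 = 6.9
  Artistic impression 83 × 0.55 = 45.65
  Presentation 72 × 0.15 = 10.8
Sum = 76.8
76.8 is ≥ 69.5 and < 92 → Proficient

Proficient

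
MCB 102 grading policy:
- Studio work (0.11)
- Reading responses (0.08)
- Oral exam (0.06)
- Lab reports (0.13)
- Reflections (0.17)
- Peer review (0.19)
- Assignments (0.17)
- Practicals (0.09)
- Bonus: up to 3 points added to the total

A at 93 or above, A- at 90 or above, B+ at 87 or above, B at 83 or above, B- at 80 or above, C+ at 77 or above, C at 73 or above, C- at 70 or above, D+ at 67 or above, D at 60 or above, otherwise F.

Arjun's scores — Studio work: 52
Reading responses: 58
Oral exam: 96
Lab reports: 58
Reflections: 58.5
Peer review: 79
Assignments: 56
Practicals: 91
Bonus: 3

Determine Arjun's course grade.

D+

Weighted total:
  Studio work 52 × 0.11 = 5.72
  Reading responses 58 × 0.08 = 4.64
  Oral exam 96 × 0.06 = 5.76
  Lab reports 58 × 0.13 = 7.54
  Reflections 58.5 × 0.17 = 9.945
  Peer review 79 × 0.19 = 15.01
  Assignments 56 × 0.17 = 9.52
  Practicals 91 × 0.09 = 8.19
Sum = 66.325
Bonus: 66.325 + 3 = 69.325
69.325 is ≥ 67 and < 70 → D+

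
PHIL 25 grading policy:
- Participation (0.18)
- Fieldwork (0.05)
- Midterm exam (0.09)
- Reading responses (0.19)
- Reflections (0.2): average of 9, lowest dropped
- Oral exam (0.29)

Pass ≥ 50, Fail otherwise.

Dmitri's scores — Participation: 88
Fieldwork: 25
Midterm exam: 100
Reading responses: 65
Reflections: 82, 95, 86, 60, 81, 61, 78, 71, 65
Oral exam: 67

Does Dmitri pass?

Reflections: drop 60 → average of remaining 8 = 619/8 = 77.375
Weighted total:
  Participation 88 × 0.18 = 15.84
  Fieldwork 25 × 0.05 = 1.25
  Midterm exam 100 × 0.09 = 9
  Reading responses 65 × 0.19 = 12.35
  Reflections 77.375 × 0.2 = 15.475
  Oral exam 67 × 0.29 = 19.43
Sum = 73.345
73.345 ≥ 50 → Pass

Pass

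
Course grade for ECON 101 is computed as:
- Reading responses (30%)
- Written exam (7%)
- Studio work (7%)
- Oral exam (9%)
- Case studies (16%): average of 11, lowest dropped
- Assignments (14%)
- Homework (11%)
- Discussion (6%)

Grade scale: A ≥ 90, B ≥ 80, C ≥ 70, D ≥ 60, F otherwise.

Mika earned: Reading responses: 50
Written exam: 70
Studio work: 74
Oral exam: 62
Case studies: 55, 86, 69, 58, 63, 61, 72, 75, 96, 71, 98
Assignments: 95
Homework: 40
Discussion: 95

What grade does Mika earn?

D

Case studies: drop 55 → average of remaining 10 = 749/10 = 74.9
Weighted total:
  Reading responses 50 × 0.3 = 15
  Written exam 70 × 0.07 = 4.9
  Studio work 74 × 0.07 = 5.18
  Oral exam 62 × 0.09 = 5.58
  Case studies 74.9 × 0.16 = 11.984
  Assignments 95 × 0.14 = 13.3
  Homework 40 × 0.11 = 4.4
  Discussion 95 × 0.06 = 5.7
Sum = 66.044
66.044 is ≥ 60 and < 70 → D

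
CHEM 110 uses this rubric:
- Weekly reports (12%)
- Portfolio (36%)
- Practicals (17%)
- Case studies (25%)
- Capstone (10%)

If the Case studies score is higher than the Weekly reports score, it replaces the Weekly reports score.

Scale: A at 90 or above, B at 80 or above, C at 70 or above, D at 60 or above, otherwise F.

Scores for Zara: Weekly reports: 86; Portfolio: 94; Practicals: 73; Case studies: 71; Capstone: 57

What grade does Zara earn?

Case studies (71) ≤ Weekly reports (86), so Weekly reports stays at 86.
Weighted total:
  Weekly reports 86 × 0.12 = 10.32
  Portfolio 94 × 0.36 = 33.84
  Practicals 73 × 0.17 = 12.41
  Case studies 71 × 0.25 = 17.75
  Capstone 57 × 0.1 = 5.7
Sum = 80.02
80.02 is ≥ 80 and < 90 → B

B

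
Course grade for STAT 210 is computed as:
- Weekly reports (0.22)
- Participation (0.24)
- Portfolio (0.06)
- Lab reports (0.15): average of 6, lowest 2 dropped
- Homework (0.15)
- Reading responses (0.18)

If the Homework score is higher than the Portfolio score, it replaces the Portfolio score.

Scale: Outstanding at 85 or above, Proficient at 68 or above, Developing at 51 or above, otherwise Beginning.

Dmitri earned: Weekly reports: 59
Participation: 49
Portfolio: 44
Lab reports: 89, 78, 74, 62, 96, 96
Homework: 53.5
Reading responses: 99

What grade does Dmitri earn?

Developing

Lab reports: drop 62, 74 → average of remaining 4 = 359/4 = 89.75
Homework (53.5) > Portfolio (44), so Portfolio counts as 53.5.
Weighted total:
  Weekly reports 59 × 0.22 = 12.98
  Participation 49 × 0.24 = 11.76
  Portfolio 53.5 × 0.06 = 3.21
  Lab reports 89.75 × 0.15 = 13.4625
  Homework 53.5 × 0.15 = 8.025
  Reading responses 99 × 0.18 = 17.82
Sum = 67.2575
67.2575 is ≥ 51 and < 68 → Developing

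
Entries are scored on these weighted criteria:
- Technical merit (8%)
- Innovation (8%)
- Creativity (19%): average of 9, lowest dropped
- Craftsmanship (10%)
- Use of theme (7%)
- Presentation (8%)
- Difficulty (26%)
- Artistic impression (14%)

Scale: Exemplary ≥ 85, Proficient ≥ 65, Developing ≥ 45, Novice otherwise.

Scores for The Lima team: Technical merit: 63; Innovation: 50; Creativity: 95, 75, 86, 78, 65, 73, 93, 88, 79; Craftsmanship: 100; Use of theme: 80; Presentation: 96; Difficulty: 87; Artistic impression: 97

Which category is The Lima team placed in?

Creativity: drop 65 → average of remaining 8 = 667/8 = 83.375
Weighted total:
  Technical merit 63 × 0.08 = 5.04
  Innovation 50 × 0.08 = 4
  Creativity 83.375 × 0.19 = 15.84125
  Craftsmanship 100 × 0.1 = 10
  Use of theme 80 × 0.07 = 5.6
  Presentation 96 × 0.08 = 7.68
  Difficulty 87 × 0.26 = 22.62
  Artistic impression 97 × 0.14 = 13.58
Sum = 84.36125
84.36125 is ≥ 65 and < 85 → Proficient

Proficient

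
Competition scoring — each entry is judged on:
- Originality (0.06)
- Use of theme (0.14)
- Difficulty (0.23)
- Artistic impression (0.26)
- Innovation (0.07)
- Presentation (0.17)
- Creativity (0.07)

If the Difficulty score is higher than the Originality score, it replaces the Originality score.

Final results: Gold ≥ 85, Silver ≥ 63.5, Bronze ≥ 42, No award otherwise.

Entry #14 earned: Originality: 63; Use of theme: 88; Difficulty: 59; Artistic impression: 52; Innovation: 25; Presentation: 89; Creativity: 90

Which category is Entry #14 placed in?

Silver

Difficulty (59) ≤ Originality (63), so Originality stays at 63.
Weighted total:
  Originality 63 × 0.06 = 3.78
  Use of theme 88 × 0.14 = 12.32
  Difficulty 59 × 0.23 = 13.57
  Artistic impression 52 × 0.26 = 13.52
  Innovation 25 × 0.07 = 1.75
  Presentation 89 × 0.17 = 15.13
  Creativity 90 × 0.07 = 6.3
Sum = 66.37
66.37 is ≥ 63.5 and < 85 → Silver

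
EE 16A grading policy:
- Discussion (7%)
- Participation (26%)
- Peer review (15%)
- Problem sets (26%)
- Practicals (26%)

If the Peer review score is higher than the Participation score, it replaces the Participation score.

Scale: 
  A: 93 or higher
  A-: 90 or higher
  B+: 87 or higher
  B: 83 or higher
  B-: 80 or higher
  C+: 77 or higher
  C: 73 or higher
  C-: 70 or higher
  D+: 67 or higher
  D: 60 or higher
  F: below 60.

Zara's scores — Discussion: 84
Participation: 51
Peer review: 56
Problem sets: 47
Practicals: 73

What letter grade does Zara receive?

D

Peer review (56) > Participation (51), so Participation counts as 56.
Weighted total:
  Discussion 84 × 0.07 = 5.88
  Participation 56 × 0.26 = 14.56
  Peer review 56 × 0.15 = 8.4
  Problem sets 47 × 0.26 = 12.22
  Practicals 73 × 0.26 = 18.98
Sum = 60.04
60.04 is ≥ 60 and < 67 → D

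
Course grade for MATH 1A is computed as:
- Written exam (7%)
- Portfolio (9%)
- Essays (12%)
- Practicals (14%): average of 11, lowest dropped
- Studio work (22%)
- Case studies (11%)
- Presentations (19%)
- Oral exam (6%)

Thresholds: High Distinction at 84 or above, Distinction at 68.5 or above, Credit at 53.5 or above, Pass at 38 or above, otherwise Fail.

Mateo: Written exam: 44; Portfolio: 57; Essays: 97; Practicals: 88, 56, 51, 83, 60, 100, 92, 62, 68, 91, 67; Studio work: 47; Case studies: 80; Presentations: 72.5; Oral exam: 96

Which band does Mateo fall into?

Distinction

Practicals: drop 51 → average of remaining 10 = 767/10 = 76.7
Weighted total:
  Written exam 44 × 0.07 = 3.08
  Portfolio 57 × 0.09 = 5.13
  Essays 97 × 0.12 = 11.64
  Practicals 76.7 × 0.14 = 10.738
  Studio work 47 × 0.22 = 10.34
  Case studies 80 × 0.11 = 8.8
  Presentations 72.5 × 0.19 = 13.775
  Oral exam 96 × 0.06 = 5.76
Sum = 69.263
69.263 is ≥ 68.5 and < 84 → Distinction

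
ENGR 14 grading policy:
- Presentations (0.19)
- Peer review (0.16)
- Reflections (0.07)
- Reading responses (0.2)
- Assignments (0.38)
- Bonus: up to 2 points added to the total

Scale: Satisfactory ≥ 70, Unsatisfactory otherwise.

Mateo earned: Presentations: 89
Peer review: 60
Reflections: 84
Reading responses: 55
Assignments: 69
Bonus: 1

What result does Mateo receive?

Weighted total:
  Presentations 89 × 0.19 = 16.91
  Peer review 60 × 0.16 = 9.6
  Reflections 84 × 0.07 = 5.88
  Reading responses 55 × 0.2 = 11
  Assignments 69 × 0.38 = 26.22
Sum = 69.61
Bonus: 69.61 + 1 = 70.61
70.61 ≥ 70 → Satisfactory

Satisfactory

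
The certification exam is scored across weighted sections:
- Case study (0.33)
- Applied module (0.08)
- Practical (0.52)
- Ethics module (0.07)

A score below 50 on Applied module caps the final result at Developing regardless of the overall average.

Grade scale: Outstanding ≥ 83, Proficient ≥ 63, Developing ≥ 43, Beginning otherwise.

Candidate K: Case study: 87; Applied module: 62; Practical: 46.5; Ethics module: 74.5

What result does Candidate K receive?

Proficient

Applied module score 62 ≥ 50: minimum met.
Weighted total:
  Case study 87 × 0.33 = 28.71
  Applied module 62 × 0.08 = 4.96
  Practical 46.5 × 0.52 = 24.18
  Ethics module 74.5 × 0.07 = 5.215
Sum = 63.065
63.065 is ≥ 63 and < 83 → Proficient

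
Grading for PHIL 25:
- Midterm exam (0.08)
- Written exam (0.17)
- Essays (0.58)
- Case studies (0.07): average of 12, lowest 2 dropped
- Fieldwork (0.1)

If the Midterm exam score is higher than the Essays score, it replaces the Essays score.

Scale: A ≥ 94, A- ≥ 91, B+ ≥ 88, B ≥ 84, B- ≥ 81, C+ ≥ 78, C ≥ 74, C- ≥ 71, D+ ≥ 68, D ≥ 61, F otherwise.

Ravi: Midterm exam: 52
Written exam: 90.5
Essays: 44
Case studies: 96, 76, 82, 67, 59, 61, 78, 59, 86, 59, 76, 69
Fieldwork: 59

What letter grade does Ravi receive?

F

Case studies: drop 59, 59 → average of remaining 10 = 750/10 = 75
Midterm exam (52) > Essays (44), so Essays counts as 52.
Weighted total:
  Midterm exam 52 × 0.08 = 4.16
  Written exam 90.5 × 0.17 = 15.385
  Essays 52 × 0.58 = 30.16
  Case studies 75 × 0.07 = 5.25
  Fieldwork 59 × 0.1 = 5.9
Sum = 60.855
60.855 < 61 → F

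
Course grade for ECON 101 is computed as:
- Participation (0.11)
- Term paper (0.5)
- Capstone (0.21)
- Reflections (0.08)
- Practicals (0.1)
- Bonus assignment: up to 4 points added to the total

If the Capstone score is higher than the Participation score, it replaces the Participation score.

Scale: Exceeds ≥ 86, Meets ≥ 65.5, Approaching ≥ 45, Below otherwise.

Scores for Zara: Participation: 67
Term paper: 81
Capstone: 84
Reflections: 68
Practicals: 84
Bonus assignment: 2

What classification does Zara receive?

Capstone (84) > Participation (67), so Participation counts as 84.
Weighted total:
  Participation 84 × 0.11 = 9.24
  Term paper 81 × 0.5 = 40.5
  Capstone 84 × 0.21 = 17.64
  Reflections 68 × 0.08 = 5.44
  Practicals 84 × 0.1 = 8.4
Sum = 81.22
Bonus assignment: 81.22 + 2 = 83.22
83.22 is ≥ 65.5 and < 86 → Meets

Meets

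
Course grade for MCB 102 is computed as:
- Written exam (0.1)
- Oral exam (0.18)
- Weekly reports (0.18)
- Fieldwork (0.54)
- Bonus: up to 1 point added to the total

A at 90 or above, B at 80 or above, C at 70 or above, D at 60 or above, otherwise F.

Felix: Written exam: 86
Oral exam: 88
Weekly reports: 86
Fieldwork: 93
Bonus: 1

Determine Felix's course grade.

Weighted total:
  Written exam 86 × 0.1 = 8.6
  Oral exam 88 × 0.18 = 15.84
  Weekly reports 86 × 0.18 = 15.48
  Fieldwork 93 × 0.54 = 50.22
Sum = 90.14
Bonus: 90.14 + 1 = 91.14
91.14 ≥ 90 → A

A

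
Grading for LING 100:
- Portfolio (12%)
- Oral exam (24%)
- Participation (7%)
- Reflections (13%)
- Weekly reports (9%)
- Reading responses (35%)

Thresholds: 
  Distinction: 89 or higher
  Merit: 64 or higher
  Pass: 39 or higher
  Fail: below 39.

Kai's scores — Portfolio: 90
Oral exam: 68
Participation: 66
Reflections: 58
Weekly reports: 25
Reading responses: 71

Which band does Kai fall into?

Weighted total:
  Portfolio 90 × 0.12 = 10.8
  Oral exam 68 × 0.24 = 16.32
  Participation 66 × 0.07 = 4.62
  Reflections 58 × 0.13 = 7.54
  Weekly reports 25 × 0.09 = 2.25
  Reading responses 71 × 0.35 = 24.85
Sum = 66.38
66.38 is ≥ 64 and < 89 → Merit

Merit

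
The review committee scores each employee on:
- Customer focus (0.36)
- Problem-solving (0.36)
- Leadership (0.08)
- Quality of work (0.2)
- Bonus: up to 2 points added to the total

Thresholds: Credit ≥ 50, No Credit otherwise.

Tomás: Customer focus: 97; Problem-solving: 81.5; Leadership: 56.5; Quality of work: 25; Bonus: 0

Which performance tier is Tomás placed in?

Credit

Weighted total:
  Customer focus 97 × 0.36 = 34.92
  Problem-solving 81.5 × 0.36 = 29.34
  Leadership 56.5 × 0.08 = 4.52
  Quality of work 25 × 0.2 = 5
Sum = 73.78
Bonus: 73.78 + 0 = 73.78
73.78 ≥ 50 → Credit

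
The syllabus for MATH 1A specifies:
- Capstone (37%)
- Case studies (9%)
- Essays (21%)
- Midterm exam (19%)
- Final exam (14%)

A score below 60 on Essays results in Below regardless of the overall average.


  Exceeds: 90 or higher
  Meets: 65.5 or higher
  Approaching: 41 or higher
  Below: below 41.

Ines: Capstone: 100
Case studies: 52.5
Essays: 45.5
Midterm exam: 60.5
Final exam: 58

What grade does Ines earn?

Below

Essays score 45.5 < 60: minimum not met.
Weighted total:
  Capstone 100 × 0.37 = 37
  Case studies 52.5 × 0.09 = 4.725
  Essays 45.5 × 0.21 = 9.555
  Midterm exam 60.5 × 0.19 = 11.495
  Final exam 58 × 0.14 = 8.12
Sum = 70.895
Because the Essays minimum was not met, the result is Below.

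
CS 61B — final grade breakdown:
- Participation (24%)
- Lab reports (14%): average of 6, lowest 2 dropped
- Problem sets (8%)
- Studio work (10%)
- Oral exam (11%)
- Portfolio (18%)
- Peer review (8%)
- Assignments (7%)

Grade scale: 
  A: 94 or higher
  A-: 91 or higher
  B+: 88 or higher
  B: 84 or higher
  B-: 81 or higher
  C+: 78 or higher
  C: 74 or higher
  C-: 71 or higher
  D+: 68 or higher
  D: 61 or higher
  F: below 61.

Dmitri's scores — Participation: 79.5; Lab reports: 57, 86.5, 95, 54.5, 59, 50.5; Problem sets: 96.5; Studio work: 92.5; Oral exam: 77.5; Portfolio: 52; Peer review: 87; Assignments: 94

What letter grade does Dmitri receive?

Lab reports: drop 50.5, 54.5 → average of remaining 4 = 297.5/4 = 74.375
Weighted total:
  Participation 79.5 × 0.24 = 19.08
  Lab reports 74.375 × 0.14 = 10.4125
  Problem sets 96.5 × 0.08 = 7.72
  Studio work 92.5 × 0.1 = 9.25
  Oral exam 77.5 × 0.11 = 8.525
  Portfolio 52 × 0.18 = 9.36
  Peer review 87 × 0.08 = 6.96
  Assignments 94 × 0.07 = 6.58
Sum = 77.8875
77.8875 is ≥ 74 and < 78 → C

C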